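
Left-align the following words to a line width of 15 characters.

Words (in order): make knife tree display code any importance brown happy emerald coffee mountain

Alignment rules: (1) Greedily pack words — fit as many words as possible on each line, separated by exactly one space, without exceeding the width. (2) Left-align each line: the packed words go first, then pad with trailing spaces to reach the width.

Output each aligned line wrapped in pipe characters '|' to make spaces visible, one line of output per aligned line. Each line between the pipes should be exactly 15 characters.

Line 1: ['make', 'knife', 'tree'] (min_width=15, slack=0)
Line 2: ['display', 'code'] (min_width=12, slack=3)
Line 3: ['any', 'importance'] (min_width=14, slack=1)
Line 4: ['brown', 'happy'] (min_width=11, slack=4)
Line 5: ['emerald', 'coffee'] (min_width=14, slack=1)
Line 6: ['mountain'] (min_width=8, slack=7)

Answer: |make knife tree|
|display code   |
|any importance |
|brown happy    |
|emerald coffee |
|mountain       |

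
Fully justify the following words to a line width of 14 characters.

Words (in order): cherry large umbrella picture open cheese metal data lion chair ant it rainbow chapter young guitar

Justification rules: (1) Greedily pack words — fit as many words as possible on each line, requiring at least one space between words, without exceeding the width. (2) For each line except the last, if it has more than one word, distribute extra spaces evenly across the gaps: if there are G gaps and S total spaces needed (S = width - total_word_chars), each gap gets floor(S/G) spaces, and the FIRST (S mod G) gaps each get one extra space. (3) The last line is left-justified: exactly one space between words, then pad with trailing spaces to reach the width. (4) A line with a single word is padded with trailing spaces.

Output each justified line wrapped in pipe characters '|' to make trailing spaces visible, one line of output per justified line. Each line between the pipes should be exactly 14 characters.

Line 1: ['cherry', 'large'] (min_width=12, slack=2)
Line 2: ['umbrella'] (min_width=8, slack=6)
Line 3: ['picture', 'open'] (min_width=12, slack=2)
Line 4: ['cheese', 'metal'] (min_width=12, slack=2)
Line 5: ['data', 'lion'] (min_width=9, slack=5)
Line 6: ['chair', 'ant', 'it'] (min_width=12, slack=2)
Line 7: ['rainbow'] (min_width=7, slack=7)
Line 8: ['chapter', 'young'] (min_width=13, slack=1)
Line 9: ['guitar'] (min_width=6, slack=8)

Answer: |cherry   large|
|umbrella      |
|picture   open|
|cheese   metal|
|data      lion|
|chair  ant  it|
|rainbow       |
|chapter  young|
|guitar        |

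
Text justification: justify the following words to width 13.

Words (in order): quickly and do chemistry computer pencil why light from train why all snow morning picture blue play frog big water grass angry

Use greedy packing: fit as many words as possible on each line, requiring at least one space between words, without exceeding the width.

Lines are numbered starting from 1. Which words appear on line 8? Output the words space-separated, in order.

Answer: picture blue

Derivation:
Line 1: ['quickly', 'and'] (min_width=11, slack=2)
Line 2: ['do', 'chemistry'] (min_width=12, slack=1)
Line 3: ['computer'] (min_width=8, slack=5)
Line 4: ['pencil', 'why'] (min_width=10, slack=3)
Line 5: ['light', 'from'] (min_width=10, slack=3)
Line 6: ['train', 'why', 'all'] (min_width=13, slack=0)
Line 7: ['snow', 'morning'] (min_width=12, slack=1)
Line 8: ['picture', 'blue'] (min_width=12, slack=1)
Line 9: ['play', 'frog', 'big'] (min_width=13, slack=0)
Line 10: ['water', 'grass'] (min_width=11, slack=2)
Line 11: ['angry'] (min_width=5, slack=8)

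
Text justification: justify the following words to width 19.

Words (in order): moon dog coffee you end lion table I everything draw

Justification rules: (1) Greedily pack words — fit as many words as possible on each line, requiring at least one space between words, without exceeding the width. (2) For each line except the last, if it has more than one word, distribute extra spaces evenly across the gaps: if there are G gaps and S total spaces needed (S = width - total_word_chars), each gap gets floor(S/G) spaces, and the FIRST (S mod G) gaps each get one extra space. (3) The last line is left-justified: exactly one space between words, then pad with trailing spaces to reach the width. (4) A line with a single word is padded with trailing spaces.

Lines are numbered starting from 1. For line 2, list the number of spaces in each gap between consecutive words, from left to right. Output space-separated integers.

Answer: 2 2 2

Derivation:
Line 1: ['moon', 'dog', 'coffee', 'you'] (min_width=19, slack=0)
Line 2: ['end', 'lion', 'table', 'I'] (min_width=16, slack=3)
Line 3: ['everything', 'draw'] (min_width=15, slack=4)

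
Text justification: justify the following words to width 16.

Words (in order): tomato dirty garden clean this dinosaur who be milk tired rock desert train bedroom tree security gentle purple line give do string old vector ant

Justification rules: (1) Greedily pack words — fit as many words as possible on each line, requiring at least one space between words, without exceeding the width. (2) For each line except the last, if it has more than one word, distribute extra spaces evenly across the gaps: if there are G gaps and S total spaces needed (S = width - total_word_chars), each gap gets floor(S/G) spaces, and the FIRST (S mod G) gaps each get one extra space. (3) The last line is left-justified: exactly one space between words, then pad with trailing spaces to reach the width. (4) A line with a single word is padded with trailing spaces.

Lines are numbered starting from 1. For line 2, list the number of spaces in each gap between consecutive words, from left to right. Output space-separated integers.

Line 1: ['tomato', 'dirty'] (min_width=12, slack=4)
Line 2: ['garden', 'clean'] (min_width=12, slack=4)
Line 3: ['this', 'dinosaur'] (min_width=13, slack=3)
Line 4: ['who', 'be', 'milk'] (min_width=11, slack=5)
Line 5: ['tired', 'rock'] (min_width=10, slack=6)
Line 6: ['desert', 'train'] (min_width=12, slack=4)
Line 7: ['bedroom', 'tree'] (min_width=12, slack=4)
Line 8: ['security', 'gentle'] (min_width=15, slack=1)
Line 9: ['purple', 'line', 'give'] (min_width=16, slack=0)
Line 10: ['do', 'string', 'old'] (min_width=13, slack=3)
Line 11: ['vector', 'ant'] (min_width=10, slack=6)

Answer: 5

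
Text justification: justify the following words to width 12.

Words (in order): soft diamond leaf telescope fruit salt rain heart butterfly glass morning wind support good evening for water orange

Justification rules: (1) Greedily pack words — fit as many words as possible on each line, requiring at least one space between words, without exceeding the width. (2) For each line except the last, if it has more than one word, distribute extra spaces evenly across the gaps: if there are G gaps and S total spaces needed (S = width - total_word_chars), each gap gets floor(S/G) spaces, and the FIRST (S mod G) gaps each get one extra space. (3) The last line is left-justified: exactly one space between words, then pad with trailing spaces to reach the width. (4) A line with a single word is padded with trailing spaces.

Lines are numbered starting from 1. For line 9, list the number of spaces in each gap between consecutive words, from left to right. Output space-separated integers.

Answer: 1

Derivation:
Line 1: ['soft', 'diamond'] (min_width=12, slack=0)
Line 2: ['leaf'] (min_width=4, slack=8)
Line 3: ['telescope'] (min_width=9, slack=3)
Line 4: ['fruit', 'salt'] (min_width=10, slack=2)
Line 5: ['rain', 'heart'] (min_width=10, slack=2)
Line 6: ['butterfly'] (min_width=9, slack=3)
Line 7: ['glass'] (min_width=5, slack=7)
Line 8: ['morning', 'wind'] (min_width=12, slack=0)
Line 9: ['support', 'good'] (min_width=12, slack=0)
Line 10: ['evening', 'for'] (min_width=11, slack=1)
Line 11: ['water', 'orange'] (min_width=12, slack=0)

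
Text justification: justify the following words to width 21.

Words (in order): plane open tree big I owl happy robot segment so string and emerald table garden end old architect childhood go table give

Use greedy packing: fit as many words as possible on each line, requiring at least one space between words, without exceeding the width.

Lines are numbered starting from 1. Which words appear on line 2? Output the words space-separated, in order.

Answer: owl happy robot

Derivation:
Line 1: ['plane', 'open', 'tree', 'big', 'I'] (min_width=21, slack=0)
Line 2: ['owl', 'happy', 'robot'] (min_width=15, slack=6)
Line 3: ['segment', 'so', 'string', 'and'] (min_width=21, slack=0)
Line 4: ['emerald', 'table', 'garden'] (min_width=20, slack=1)
Line 5: ['end', 'old', 'architect'] (min_width=17, slack=4)
Line 6: ['childhood', 'go', 'table'] (min_width=18, slack=3)
Line 7: ['give'] (min_width=4, slack=17)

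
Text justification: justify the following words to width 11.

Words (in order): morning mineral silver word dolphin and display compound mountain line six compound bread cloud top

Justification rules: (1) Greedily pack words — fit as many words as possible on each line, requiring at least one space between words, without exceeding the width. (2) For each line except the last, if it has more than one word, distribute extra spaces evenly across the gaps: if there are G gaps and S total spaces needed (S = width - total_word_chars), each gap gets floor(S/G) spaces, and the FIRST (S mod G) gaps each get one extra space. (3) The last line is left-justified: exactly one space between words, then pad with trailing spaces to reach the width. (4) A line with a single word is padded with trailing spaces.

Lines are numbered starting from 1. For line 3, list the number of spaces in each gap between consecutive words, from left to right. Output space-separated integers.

Answer: 1

Derivation:
Line 1: ['morning'] (min_width=7, slack=4)
Line 2: ['mineral'] (min_width=7, slack=4)
Line 3: ['silver', 'word'] (min_width=11, slack=0)
Line 4: ['dolphin', 'and'] (min_width=11, slack=0)
Line 5: ['display'] (min_width=7, slack=4)
Line 6: ['compound'] (min_width=8, slack=3)
Line 7: ['mountain'] (min_width=8, slack=3)
Line 8: ['line', 'six'] (min_width=8, slack=3)
Line 9: ['compound'] (min_width=8, slack=3)
Line 10: ['bread', 'cloud'] (min_width=11, slack=0)
Line 11: ['top'] (min_width=3, slack=8)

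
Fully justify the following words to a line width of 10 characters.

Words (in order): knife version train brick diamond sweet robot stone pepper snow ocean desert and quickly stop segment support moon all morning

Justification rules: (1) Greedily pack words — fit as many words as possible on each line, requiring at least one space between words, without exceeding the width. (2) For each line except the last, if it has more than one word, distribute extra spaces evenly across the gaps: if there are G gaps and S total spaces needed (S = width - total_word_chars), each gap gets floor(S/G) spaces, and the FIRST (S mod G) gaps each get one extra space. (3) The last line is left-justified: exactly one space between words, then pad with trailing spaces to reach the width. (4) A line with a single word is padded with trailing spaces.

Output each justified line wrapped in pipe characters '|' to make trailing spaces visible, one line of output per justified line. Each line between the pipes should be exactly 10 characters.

Answer: |knife     |
|version   |
|train     |
|brick     |
|diamond   |
|sweet     |
|robot     |
|stone     |
|pepper    |
|snow ocean|
|desert and|
|quickly   |
|stop      |
|segment   |
|support   |
|moon   all|
|morning   |

Derivation:
Line 1: ['knife'] (min_width=5, slack=5)
Line 2: ['version'] (min_width=7, slack=3)
Line 3: ['train'] (min_width=5, slack=5)
Line 4: ['brick'] (min_width=5, slack=5)
Line 5: ['diamond'] (min_width=7, slack=3)
Line 6: ['sweet'] (min_width=5, slack=5)
Line 7: ['robot'] (min_width=5, slack=5)
Line 8: ['stone'] (min_width=5, slack=5)
Line 9: ['pepper'] (min_width=6, slack=4)
Line 10: ['snow', 'ocean'] (min_width=10, slack=0)
Line 11: ['desert', 'and'] (min_width=10, slack=0)
Line 12: ['quickly'] (min_width=7, slack=3)
Line 13: ['stop'] (min_width=4, slack=6)
Line 14: ['segment'] (min_width=7, slack=3)
Line 15: ['support'] (min_width=7, slack=3)
Line 16: ['moon', 'all'] (min_width=8, slack=2)
Line 17: ['morning'] (min_width=7, slack=3)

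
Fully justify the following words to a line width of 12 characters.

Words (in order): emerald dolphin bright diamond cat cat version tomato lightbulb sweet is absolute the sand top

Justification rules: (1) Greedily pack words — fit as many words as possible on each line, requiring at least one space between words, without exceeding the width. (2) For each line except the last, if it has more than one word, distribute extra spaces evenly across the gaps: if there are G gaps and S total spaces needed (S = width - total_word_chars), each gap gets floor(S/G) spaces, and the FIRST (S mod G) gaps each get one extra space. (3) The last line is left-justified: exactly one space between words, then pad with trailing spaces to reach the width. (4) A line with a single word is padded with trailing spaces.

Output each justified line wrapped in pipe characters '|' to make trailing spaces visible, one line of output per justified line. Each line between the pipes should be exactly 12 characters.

Line 1: ['emerald'] (min_width=7, slack=5)
Line 2: ['dolphin'] (min_width=7, slack=5)
Line 3: ['bright'] (min_width=6, slack=6)
Line 4: ['diamond', 'cat'] (min_width=11, slack=1)
Line 5: ['cat', 'version'] (min_width=11, slack=1)
Line 6: ['tomato'] (min_width=6, slack=6)
Line 7: ['lightbulb'] (min_width=9, slack=3)
Line 8: ['sweet', 'is'] (min_width=8, slack=4)
Line 9: ['absolute', 'the'] (min_width=12, slack=0)
Line 10: ['sand', 'top'] (min_width=8, slack=4)

Answer: |emerald     |
|dolphin     |
|bright      |
|diamond  cat|
|cat  version|
|tomato      |
|lightbulb   |
|sweet     is|
|absolute the|
|sand top    |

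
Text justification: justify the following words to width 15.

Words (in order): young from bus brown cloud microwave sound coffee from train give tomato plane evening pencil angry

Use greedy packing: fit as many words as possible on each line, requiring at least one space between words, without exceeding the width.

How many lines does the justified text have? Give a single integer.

Line 1: ['young', 'from', 'bus'] (min_width=14, slack=1)
Line 2: ['brown', 'cloud'] (min_width=11, slack=4)
Line 3: ['microwave', 'sound'] (min_width=15, slack=0)
Line 4: ['coffee', 'from'] (min_width=11, slack=4)
Line 5: ['train', 'give'] (min_width=10, slack=5)
Line 6: ['tomato', 'plane'] (min_width=12, slack=3)
Line 7: ['evening', 'pencil'] (min_width=14, slack=1)
Line 8: ['angry'] (min_width=5, slack=10)
Total lines: 8

Answer: 8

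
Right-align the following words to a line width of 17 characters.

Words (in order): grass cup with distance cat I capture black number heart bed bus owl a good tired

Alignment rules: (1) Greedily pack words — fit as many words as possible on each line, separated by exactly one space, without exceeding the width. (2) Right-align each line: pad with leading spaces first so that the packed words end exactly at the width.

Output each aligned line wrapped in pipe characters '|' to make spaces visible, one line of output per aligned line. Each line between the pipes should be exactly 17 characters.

Line 1: ['grass', 'cup', 'with'] (min_width=14, slack=3)
Line 2: ['distance', 'cat', 'I'] (min_width=14, slack=3)
Line 3: ['capture', 'black'] (min_width=13, slack=4)
Line 4: ['number', 'heart', 'bed'] (min_width=16, slack=1)
Line 5: ['bus', 'owl', 'a', 'good'] (min_width=14, slack=3)
Line 6: ['tired'] (min_width=5, slack=12)

Answer: |   grass cup with|
|   distance cat I|
|    capture black|
| number heart bed|
|   bus owl a good|
|            tired|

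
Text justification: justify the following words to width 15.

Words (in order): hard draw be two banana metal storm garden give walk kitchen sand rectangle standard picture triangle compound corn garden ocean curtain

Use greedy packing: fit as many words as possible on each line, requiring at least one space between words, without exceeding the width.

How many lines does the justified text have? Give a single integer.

Line 1: ['hard', 'draw', 'be'] (min_width=12, slack=3)
Line 2: ['two', 'banana'] (min_width=10, slack=5)
Line 3: ['metal', 'storm'] (min_width=11, slack=4)
Line 4: ['garden', 'give'] (min_width=11, slack=4)
Line 5: ['walk', 'kitchen'] (min_width=12, slack=3)
Line 6: ['sand', 'rectangle'] (min_width=14, slack=1)
Line 7: ['standard'] (min_width=8, slack=7)
Line 8: ['picture'] (min_width=7, slack=8)
Line 9: ['triangle'] (min_width=8, slack=7)
Line 10: ['compound', 'corn'] (min_width=13, slack=2)
Line 11: ['garden', 'ocean'] (min_width=12, slack=3)
Line 12: ['curtain'] (min_width=7, slack=8)
Total lines: 12

Answer: 12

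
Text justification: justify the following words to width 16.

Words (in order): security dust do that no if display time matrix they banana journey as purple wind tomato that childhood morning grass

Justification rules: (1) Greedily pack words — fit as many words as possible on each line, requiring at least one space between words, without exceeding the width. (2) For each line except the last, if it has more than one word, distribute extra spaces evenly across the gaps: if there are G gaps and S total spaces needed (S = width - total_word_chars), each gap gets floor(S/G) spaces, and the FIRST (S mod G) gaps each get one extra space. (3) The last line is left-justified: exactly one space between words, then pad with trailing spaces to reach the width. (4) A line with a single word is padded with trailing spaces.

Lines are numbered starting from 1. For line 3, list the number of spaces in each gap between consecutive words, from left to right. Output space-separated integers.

Line 1: ['security', 'dust', 'do'] (min_width=16, slack=0)
Line 2: ['that', 'no', 'if'] (min_width=10, slack=6)
Line 3: ['display', 'time'] (min_width=12, slack=4)
Line 4: ['matrix', 'they'] (min_width=11, slack=5)
Line 5: ['banana', 'journey'] (min_width=14, slack=2)
Line 6: ['as', 'purple', 'wind'] (min_width=14, slack=2)
Line 7: ['tomato', 'that'] (min_width=11, slack=5)
Line 8: ['childhood'] (min_width=9, slack=7)
Line 9: ['morning', 'grass'] (min_width=13, slack=3)

Answer: 5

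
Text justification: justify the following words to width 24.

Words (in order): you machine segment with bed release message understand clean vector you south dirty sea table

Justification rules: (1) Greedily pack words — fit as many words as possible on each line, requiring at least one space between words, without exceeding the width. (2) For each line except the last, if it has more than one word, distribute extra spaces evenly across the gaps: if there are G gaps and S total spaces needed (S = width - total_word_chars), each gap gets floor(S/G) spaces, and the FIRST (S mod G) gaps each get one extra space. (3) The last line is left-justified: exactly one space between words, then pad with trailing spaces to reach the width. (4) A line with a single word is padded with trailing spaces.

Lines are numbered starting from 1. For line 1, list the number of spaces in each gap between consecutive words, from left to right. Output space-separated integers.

Answer: 1 1 1

Derivation:
Line 1: ['you', 'machine', 'segment', 'with'] (min_width=24, slack=0)
Line 2: ['bed', 'release', 'message'] (min_width=19, slack=5)
Line 3: ['understand', 'clean', 'vector'] (min_width=23, slack=1)
Line 4: ['you', 'south', 'dirty', 'sea'] (min_width=19, slack=5)
Line 5: ['table'] (min_width=5, slack=19)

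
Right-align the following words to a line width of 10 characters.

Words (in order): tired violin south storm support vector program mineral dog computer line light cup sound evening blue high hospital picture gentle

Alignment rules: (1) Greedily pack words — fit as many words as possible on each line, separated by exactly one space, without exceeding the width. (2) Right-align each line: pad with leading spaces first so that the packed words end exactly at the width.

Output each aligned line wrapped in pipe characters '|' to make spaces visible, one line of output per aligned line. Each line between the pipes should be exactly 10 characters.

Line 1: ['tired'] (min_width=5, slack=5)
Line 2: ['violin'] (min_width=6, slack=4)
Line 3: ['south'] (min_width=5, slack=5)
Line 4: ['storm'] (min_width=5, slack=5)
Line 5: ['support'] (min_width=7, slack=3)
Line 6: ['vector'] (min_width=6, slack=4)
Line 7: ['program'] (min_width=7, slack=3)
Line 8: ['mineral'] (min_width=7, slack=3)
Line 9: ['dog'] (min_width=3, slack=7)
Line 10: ['computer'] (min_width=8, slack=2)
Line 11: ['line', 'light'] (min_width=10, slack=0)
Line 12: ['cup', 'sound'] (min_width=9, slack=1)
Line 13: ['evening'] (min_width=7, slack=3)
Line 14: ['blue', 'high'] (min_width=9, slack=1)
Line 15: ['hospital'] (min_width=8, slack=2)
Line 16: ['picture'] (min_width=7, slack=3)
Line 17: ['gentle'] (min_width=6, slack=4)

Answer: |     tired|
|    violin|
|     south|
|     storm|
|   support|
|    vector|
|   program|
|   mineral|
|       dog|
|  computer|
|line light|
| cup sound|
|   evening|
| blue high|
|  hospital|
|   picture|
|    gentle|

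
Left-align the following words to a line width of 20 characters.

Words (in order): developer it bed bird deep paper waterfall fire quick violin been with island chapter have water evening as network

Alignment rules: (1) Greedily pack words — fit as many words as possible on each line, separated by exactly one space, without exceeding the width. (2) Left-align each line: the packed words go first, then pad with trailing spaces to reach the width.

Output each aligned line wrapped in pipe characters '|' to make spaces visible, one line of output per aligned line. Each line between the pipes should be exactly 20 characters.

Line 1: ['developer', 'it', 'bed'] (min_width=16, slack=4)
Line 2: ['bird', 'deep', 'paper'] (min_width=15, slack=5)
Line 3: ['waterfall', 'fire', 'quick'] (min_width=20, slack=0)
Line 4: ['violin', 'been', 'with'] (min_width=16, slack=4)
Line 5: ['island', 'chapter', 'have'] (min_width=19, slack=1)
Line 6: ['water', 'evening', 'as'] (min_width=16, slack=4)
Line 7: ['network'] (min_width=7, slack=13)

Answer: |developer it bed    |
|bird deep paper     |
|waterfall fire quick|
|violin been with    |
|island chapter have |
|water evening as    |
|network             |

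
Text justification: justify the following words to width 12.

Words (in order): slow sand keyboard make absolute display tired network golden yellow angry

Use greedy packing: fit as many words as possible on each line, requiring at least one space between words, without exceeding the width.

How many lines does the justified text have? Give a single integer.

Answer: 9

Derivation:
Line 1: ['slow', 'sand'] (min_width=9, slack=3)
Line 2: ['keyboard'] (min_width=8, slack=4)
Line 3: ['make'] (min_width=4, slack=8)
Line 4: ['absolute'] (min_width=8, slack=4)
Line 5: ['display'] (min_width=7, slack=5)
Line 6: ['tired'] (min_width=5, slack=7)
Line 7: ['network'] (min_width=7, slack=5)
Line 8: ['golden'] (min_width=6, slack=6)
Line 9: ['yellow', 'angry'] (min_width=12, slack=0)
Total lines: 9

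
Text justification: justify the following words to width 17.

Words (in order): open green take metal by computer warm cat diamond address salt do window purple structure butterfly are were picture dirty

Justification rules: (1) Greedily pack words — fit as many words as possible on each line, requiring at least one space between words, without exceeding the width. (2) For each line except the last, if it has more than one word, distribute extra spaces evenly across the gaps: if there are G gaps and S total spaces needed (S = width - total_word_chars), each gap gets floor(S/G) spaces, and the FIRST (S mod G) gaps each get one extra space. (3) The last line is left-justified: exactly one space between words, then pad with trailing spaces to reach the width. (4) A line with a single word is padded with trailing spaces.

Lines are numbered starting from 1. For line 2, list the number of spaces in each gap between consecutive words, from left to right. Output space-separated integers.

Answer: 1 1

Derivation:
Line 1: ['open', 'green', 'take'] (min_width=15, slack=2)
Line 2: ['metal', 'by', 'computer'] (min_width=17, slack=0)
Line 3: ['warm', 'cat', 'diamond'] (min_width=16, slack=1)
Line 4: ['address', 'salt', 'do'] (min_width=15, slack=2)
Line 5: ['window', 'purple'] (min_width=13, slack=4)
Line 6: ['structure'] (min_width=9, slack=8)
Line 7: ['butterfly', 'are'] (min_width=13, slack=4)
Line 8: ['were', 'picture'] (min_width=12, slack=5)
Line 9: ['dirty'] (min_width=5, slack=12)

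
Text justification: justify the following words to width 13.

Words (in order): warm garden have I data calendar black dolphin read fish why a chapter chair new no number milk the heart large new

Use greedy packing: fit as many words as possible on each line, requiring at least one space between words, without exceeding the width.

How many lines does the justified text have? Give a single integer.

Line 1: ['warm', 'garden'] (min_width=11, slack=2)
Line 2: ['have', 'I', 'data'] (min_width=11, slack=2)
Line 3: ['calendar'] (min_width=8, slack=5)
Line 4: ['black', 'dolphin'] (min_width=13, slack=0)
Line 5: ['read', 'fish', 'why'] (min_width=13, slack=0)
Line 6: ['a', 'chapter'] (min_width=9, slack=4)
Line 7: ['chair', 'new', 'no'] (min_width=12, slack=1)
Line 8: ['number', 'milk'] (min_width=11, slack=2)
Line 9: ['the', 'heart'] (min_width=9, slack=4)
Line 10: ['large', 'new'] (min_width=9, slack=4)
Total lines: 10

Answer: 10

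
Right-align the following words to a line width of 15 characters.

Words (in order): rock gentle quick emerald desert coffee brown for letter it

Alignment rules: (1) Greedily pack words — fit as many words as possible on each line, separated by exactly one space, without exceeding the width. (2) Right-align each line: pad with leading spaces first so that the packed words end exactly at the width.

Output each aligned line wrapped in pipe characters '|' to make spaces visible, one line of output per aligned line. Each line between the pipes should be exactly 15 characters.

Line 1: ['rock', 'gentle'] (min_width=11, slack=4)
Line 2: ['quick', 'emerald'] (min_width=13, slack=2)
Line 3: ['desert', 'coffee'] (min_width=13, slack=2)
Line 4: ['brown', 'for'] (min_width=9, slack=6)
Line 5: ['letter', 'it'] (min_width=9, slack=6)

Answer: |    rock gentle|
|  quick emerald|
|  desert coffee|
|      brown for|
|      letter it|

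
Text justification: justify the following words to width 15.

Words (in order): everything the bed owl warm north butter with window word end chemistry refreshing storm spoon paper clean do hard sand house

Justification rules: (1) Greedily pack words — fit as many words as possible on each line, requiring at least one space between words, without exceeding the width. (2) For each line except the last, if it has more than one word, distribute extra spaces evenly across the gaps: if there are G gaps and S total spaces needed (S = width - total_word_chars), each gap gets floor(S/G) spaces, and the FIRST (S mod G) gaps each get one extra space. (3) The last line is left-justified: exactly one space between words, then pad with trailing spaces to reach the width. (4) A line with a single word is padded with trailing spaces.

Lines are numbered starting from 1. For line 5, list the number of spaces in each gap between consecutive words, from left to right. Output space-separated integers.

Answer: 8

Derivation:
Line 1: ['everything', 'the'] (min_width=14, slack=1)
Line 2: ['bed', 'owl', 'warm'] (min_width=12, slack=3)
Line 3: ['north', 'butter'] (min_width=12, slack=3)
Line 4: ['with', 'window'] (min_width=11, slack=4)
Line 5: ['word', 'end'] (min_width=8, slack=7)
Line 6: ['chemistry'] (min_width=9, slack=6)
Line 7: ['refreshing'] (min_width=10, slack=5)
Line 8: ['storm', 'spoon'] (min_width=11, slack=4)
Line 9: ['paper', 'clean', 'do'] (min_width=14, slack=1)
Line 10: ['hard', 'sand', 'house'] (min_width=15, slack=0)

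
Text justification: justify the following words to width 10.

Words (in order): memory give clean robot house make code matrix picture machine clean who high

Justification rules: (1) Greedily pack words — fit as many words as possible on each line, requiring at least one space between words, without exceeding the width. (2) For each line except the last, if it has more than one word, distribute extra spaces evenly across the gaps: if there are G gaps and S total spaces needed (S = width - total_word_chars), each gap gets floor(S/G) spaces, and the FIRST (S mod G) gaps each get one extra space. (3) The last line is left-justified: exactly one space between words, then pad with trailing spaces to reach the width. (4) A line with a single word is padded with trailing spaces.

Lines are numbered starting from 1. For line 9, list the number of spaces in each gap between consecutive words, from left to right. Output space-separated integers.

Answer: 2

Derivation:
Line 1: ['memory'] (min_width=6, slack=4)
Line 2: ['give', 'clean'] (min_width=10, slack=0)
Line 3: ['robot'] (min_width=5, slack=5)
Line 4: ['house', 'make'] (min_width=10, slack=0)
Line 5: ['code'] (min_width=4, slack=6)
Line 6: ['matrix'] (min_width=6, slack=4)
Line 7: ['picture'] (min_width=7, slack=3)
Line 8: ['machine'] (min_width=7, slack=3)
Line 9: ['clean', 'who'] (min_width=9, slack=1)
Line 10: ['high'] (min_width=4, slack=6)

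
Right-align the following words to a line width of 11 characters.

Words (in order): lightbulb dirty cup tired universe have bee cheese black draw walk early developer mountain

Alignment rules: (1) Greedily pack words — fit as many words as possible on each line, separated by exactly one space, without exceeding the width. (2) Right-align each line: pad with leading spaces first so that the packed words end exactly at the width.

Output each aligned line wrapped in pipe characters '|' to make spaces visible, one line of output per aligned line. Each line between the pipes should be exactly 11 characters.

Line 1: ['lightbulb'] (min_width=9, slack=2)
Line 2: ['dirty', 'cup'] (min_width=9, slack=2)
Line 3: ['tired'] (min_width=5, slack=6)
Line 4: ['universe'] (min_width=8, slack=3)
Line 5: ['have', 'bee'] (min_width=8, slack=3)
Line 6: ['cheese'] (min_width=6, slack=5)
Line 7: ['black', 'draw'] (min_width=10, slack=1)
Line 8: ['walk', 'early'] (min_width=10, slack=1)
Line 9: ['developer'] (min_width=9, slack=2)
Line 10: ['mountain'] (min_width=8, slack=3)

Answer: |  lightbulb|
|  dirty cup|
|      tired|
|   universe|
|   have bee|
|     cheese|
| black draw|
| walk early|
|  developer|
|   mountain|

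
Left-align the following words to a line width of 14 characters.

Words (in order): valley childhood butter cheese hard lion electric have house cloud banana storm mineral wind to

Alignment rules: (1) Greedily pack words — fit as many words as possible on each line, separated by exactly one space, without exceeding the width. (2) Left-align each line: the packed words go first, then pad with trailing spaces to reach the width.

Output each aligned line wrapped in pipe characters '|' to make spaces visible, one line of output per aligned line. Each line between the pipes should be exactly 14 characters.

Answer: |valley        |
|childhood     |
|butter cheese |
|hard lion     |
|electric have |
|house cloud   |
|banana storm  |
|mineral wind  |
|to            |

Derivation:
Line 1: ['valley'] (min_width=6, slack=8)
Line 2: ['childhood'] (min_width=9, slack=5)
Line 3: ['butter', 'cheese'] (min_width=13, slack=1)
Line 4: ['hard', 'lion'] (min_width=9, slack=5)
Line 5: ['electric', 'have'] (min_width=13, slack=1)
Line 6: ['house', 'cloud'] (min_width=11, slack=3)
Line 7: ['banana', 'storm'] (min_width=12, slack=2)
Line 8: ['mineral', 'wind'] (min_width=12, slack=2)
Line 9: ['to'] (min_width=2, slack=12)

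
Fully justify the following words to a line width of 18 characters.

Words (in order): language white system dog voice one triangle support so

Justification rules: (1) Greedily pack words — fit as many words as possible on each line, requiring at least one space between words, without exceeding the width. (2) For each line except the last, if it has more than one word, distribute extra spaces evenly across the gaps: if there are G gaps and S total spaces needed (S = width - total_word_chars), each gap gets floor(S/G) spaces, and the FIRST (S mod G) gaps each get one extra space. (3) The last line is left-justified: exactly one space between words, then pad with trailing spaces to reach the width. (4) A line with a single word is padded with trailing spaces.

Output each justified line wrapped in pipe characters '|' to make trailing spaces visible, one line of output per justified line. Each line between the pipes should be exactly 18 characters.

Answer: |language     white|
|system  dog  voice|
|one       triangle|
|support so        |

Derivation:
Line 1: ['language', 'white'] (min_width=14, slack=4)
Line 2: ['system', 'dog', 'voice'] (min_width=16, slack=2)
Line 3: ['one', 'triangle'] (min_width=12, slack=6)
Line 4: ['support', 'so'] (min_width=10, slack=8)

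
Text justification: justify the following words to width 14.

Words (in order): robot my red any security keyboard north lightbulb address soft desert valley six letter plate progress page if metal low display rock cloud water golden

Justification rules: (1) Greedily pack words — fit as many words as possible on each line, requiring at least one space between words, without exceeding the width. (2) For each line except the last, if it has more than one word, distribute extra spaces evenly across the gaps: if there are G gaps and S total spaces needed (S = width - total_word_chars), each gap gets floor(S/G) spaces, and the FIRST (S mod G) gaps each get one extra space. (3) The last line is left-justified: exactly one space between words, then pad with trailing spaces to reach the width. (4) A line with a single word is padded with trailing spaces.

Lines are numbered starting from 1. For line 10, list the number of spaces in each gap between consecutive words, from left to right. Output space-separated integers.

Answer: 4

Derivation:
Line 1: ['robot', 'my', 'red'] (min_width=12, slack=2)
Line 2: ['any', 'security'] (min_width=12, slack=2)
Line 3: ['keyboard', 'north'] (min_width=14, slack=0)
Line 4: ['lightbulb'] (min_width=9, slack=5)
Line 5: ['address', 'soft'] (min_width=12, slack=2)
Line 6: ['desert', 'valley'] (min_width=13, slack=1)
Line 7: ['six', 'letter'] (min_width=10, slack=4)
Line 8: ['plate', 'progress'] (min_width=14, slack=0)
Line 9: ['page', 'if', 'metal'] (min_width=13, slack=1)
Line 10: ['low', 'display'] (min_width=11, slack=3)
Line 11: ['rock', 'cloud'] (min_width=10, slack=4)
Line 12: ['water', 'golden'] (min_width=12, slack=2)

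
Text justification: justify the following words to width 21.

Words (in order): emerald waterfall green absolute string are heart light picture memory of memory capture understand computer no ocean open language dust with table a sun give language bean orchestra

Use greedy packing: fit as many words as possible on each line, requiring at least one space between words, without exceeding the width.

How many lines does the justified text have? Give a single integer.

Line 1: ['emerald', 'waterfall'] (min_width=17, slack=4)
Line 2: ['green', 'absolute', 'string'] (min_width=21, slack=0)
Line 3: ['are', 'heart', 'light'] (min_width=15, slack=6)
Line 4: ['picture', 'memory', 'of'] (min_width=17, slack=4)
Line 5: ['memory', 'capture'] (min_width=14, slack=7)
Line 6: ['understand', 'computer'] (min_width=19, slack=2)
Line 7: ['no', 'ocean', 'open'] (min_width=13, slack=8)
Line 8: ['language', 'dust', 'with'] (min_width=18, slack=3)
Line 9: ['table', 'a', 'sun', 'give'] (min_width=16, slack=5)
Line 10: ['language', 'bean'] (min_width=13, slack=8)
Line 11: ['orchestra'] (min_width=9, slack=12)
Total lines: 11

Answer: 11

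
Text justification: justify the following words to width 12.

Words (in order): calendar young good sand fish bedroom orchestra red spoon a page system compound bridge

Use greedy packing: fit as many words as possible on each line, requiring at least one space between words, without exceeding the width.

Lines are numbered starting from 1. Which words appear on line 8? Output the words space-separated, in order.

Line 1: ['calendar'] (min_width=8, slack=4)
Line 2: ['young', 'good'] (min_width=10, slack=2)
Line 3: ['sand', 'fish'] (min_width=9, slack=3)
Line 4: ['bedroom'] (min_width=7, slack=5)
Line 5: ['orchestra'] (min_width=9, slack=3)
Line 6: ['red', 'spoon', 'a'] (min_width=11, slack=1)
Line 7: ['page', 'system'] (min_width=11, slack=1)
Line 8: ['compound'] (min_width=8, slack=4)
Line 9: ['bridge'] (min_width=6, slack=6)

Answer: compound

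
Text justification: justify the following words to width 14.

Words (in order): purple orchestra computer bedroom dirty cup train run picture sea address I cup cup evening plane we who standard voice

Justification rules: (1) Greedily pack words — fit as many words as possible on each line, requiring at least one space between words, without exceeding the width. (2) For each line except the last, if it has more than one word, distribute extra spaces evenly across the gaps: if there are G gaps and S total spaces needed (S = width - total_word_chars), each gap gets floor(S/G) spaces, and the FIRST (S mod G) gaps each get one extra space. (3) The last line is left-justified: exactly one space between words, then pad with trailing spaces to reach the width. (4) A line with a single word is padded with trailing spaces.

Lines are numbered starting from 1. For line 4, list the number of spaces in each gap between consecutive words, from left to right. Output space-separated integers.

Line 1: ['purple'] (min_width=6, slack=8)
Line 2: ['orchestra'] (min_width=9, slack=5)
Line 3: ['computer'] (min_width=8, slack=6)
Line 4: ['bedroom', 'dirty'] (min_width=13, slack=1)
Line 5: ['cup', 'train', 'run'] (min_width=13, slack=1)
Line 6: ['picture', 'sea'] (min_width=11, slack=3)
Line 7: ['address', 'I', 'cup'] (min_width=13, slack=1)
Line 8: ['cup', 'evening'] (min_width=11, slack=3)
Line 9: ['plane', 'we', 'who'] (min_width=12, slack=2)
Line 10: ['standard', 'voice'] (min_width=14, slack=0)

Answer: 2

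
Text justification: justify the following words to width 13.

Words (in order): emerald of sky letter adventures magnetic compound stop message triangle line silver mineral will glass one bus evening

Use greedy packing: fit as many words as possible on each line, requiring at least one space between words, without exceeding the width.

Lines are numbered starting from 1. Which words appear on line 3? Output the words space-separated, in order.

Line 1: ['emerald', 'of'] (min_width=10, slack=3)
Line 2: ['sky', 'letter'] (min_width=10, slack=3)
Line 3: ['adventures'] (min_width=10, slack=3)
Line 4: ['magnetic'] (min_width=8, slack=5)
Line 5: ['compound', 'stop'] (min_width=13, slack=0)
Line 6: ['message'] (min_width=7, slack=6)
Line 7: ['triangle', 'line'] (min_width=13, slack=0)
Line 8: ['silver'] (min_width=6, slack=7)
Line 9: ['mineral', 'will'] (min_width=12, slack=1)
Line 10: ['glass', 'one', 'bus'] (min_width=13, slack=0)
Line 11: ['evening'] (min_width=7, slack=6)

Answer: adventures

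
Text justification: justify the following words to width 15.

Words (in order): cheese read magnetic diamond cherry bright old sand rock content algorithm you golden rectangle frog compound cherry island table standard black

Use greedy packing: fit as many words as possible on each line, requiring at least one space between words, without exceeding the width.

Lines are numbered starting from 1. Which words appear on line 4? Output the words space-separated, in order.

Answer: bright old sand

Derivation:
Line 1: ['cheese', 'read'] (min_width=11, slack=4)
Line 2: ['magnetic'] (min_width=8, slack=7)
Line 3: ['diamond', 'cherry'] (min_width=14, slack=1)
Line 4: ['bright', 'old', 'sand'] (min_width=15, slack=0)
Line 5: ['rock', 'content'] (min_width=12, slack=3)
Line 6: ['algorithm', 'you'] (min_width=13, slack=2)
Line 7: ['golden'] (min_width=6, slack=9)
Line 8: ['rectangle', 'frog'] (min_width=14, slack=1)
Line 9: ['compound', 'cherry'] (min_width=15, slack=0)
Line 10: ['island', 'table'] (min_width=12, slack=3)
Line 11: ['standard', 'black'] (min_width=14, slack=1)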